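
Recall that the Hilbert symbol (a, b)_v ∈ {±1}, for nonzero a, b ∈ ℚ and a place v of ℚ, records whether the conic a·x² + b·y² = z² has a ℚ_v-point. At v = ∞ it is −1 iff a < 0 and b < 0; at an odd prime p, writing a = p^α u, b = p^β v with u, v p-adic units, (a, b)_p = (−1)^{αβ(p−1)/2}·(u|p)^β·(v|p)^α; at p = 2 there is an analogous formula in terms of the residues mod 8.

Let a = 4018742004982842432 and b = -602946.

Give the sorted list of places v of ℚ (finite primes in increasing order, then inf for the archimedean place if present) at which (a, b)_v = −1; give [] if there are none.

[3, 17, 23, 41]

Mod squares: a ≡ 690897, b ≡ -66994. Check v ∈ {∞, 2, 3, 17, 19, 23, 31, 41, 43}.
v=41: a=41^2·(≡29), b=41^1·(≡13) mod 41; (29|41)=-1, (13|41)=-1; (−1)^{2·1·20}·(-1)^1·(-1)^2 = -1.
v=31: a=31^1·(≡15), b=31^0·(≡4) mod 31; (15|31)=-1, (4|31)=+1; (−1)^{1·0·15}·(-1)^0·(+1)^1 = +1.
v=17: a=17^1·(≡5), b=17^0·(≡10) mod 17; (5|17)=-1, (10|17)=-1; (−1)^{1·0·8}·(-1)^0·(-1)^1 = -1.
v=43: a=43^2·(≡11), b=43^1·(≡39) mod 43; (11|43)=+1, (39|43)=-1; (−1)^{2·1·21}·(+1)^1·(-1)^2 = +1.
v=2: v_2(a)=6, v_2(b)=1; units ≡ 1, 7 (mod 8); ε·ε+αω+βω = 0·1+6·0+1·0 ≡ 0  ⇒  (a,b)_2 = +1.
v=3: a=3^5·(≡1), b=3^2·(≡2) mod 3; (1|3)=+1, (2|3)=-1; (−1)^{5·2·1}·(+1)^2·(-1)^5 = -1.
v=19: a=19^3·(≡11), b=19^1·(≡15) mod 19; (11|19)=+1, (15|19)=-1; (−1)^{3·1·9}·(+1)^1·(-1)^3 = +1.
v=∞: 690897 > 0 and -66994 < 0  ⇒  (a,b)_∞ = +1.
v=23: a=23^1·(≡16), b=23^0·(≡22) mod 23; (16|23)=+1, (22|23)=-1; (−1)^{1·0·11}·(+1)^0·(-1)^1 = -1.
Ram(690897, -66994) = {3, 17, 23, 41}; no ℚ_3-point on the conic.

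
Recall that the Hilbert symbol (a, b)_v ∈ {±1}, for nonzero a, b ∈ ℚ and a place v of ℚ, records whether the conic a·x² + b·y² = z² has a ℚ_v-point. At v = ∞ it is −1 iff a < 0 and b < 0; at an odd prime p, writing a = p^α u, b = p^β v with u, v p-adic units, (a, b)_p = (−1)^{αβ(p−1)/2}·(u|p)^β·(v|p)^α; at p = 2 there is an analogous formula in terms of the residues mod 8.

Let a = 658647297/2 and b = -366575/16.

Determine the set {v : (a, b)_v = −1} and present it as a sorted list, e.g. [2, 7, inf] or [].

(a, b) ≡ (152306, -14663) mod (ℚ^×)²; places V = {2, 3, 5, 7, 11, 23, 31, 43, ∞}.
(a,b)_∞: sgn(152306)=+, sgn(-14663)=−, so +1.
(a,b)_11: α=1, u≡6; β=1, v≡1 (mod 11); (6|11)=-1, (1|11)=+1; sign (−1)^1·-1^1·+1^1 = +1.
(a,b)_5: α=0, u≡1; β=2, v≡2 (mod 5); (1|5)=+1, (2|5)=-1; sign (−1)^0·+1^2·-1^0 = +1.
(a,b)_31: α=2, u≡30; β=1, v≡3 (mod 31); (30|31)=-1, (3|31)=-1; sign (−1)^0·-1^1·-1^2 = -1.
(a,b)_7: α=1, u≡2; β=0, v≡4 (mod 7); (2|7)=+1, (4|7)=+1; sign (−1)^0·+1^0·+1^1 = +1.
(a,b)_43: α=1, u≡24; β=1, v≡2 (mod 43); (24|43)=+1, (2|43)=-1; sign (−1)^1·+1^1·-1^1 = +1.
(a,b)_2: α=-1, β=-4; u≡1, v≡1 (mod 8); ε(u)ε(v)=0·0, αω(v)=-1·0, βω(u)=-4·0; sum ≡ 0  ⇒  +1.
(a,b)_3: α=2, u≡2; β=0, v≡1 (mod 3); (2|3)=-1, (1|3)=+1; sign (−1)^0·-1^0·+1^2 = +1.
(a,b)_23: α=1, u≡11; β=0, v≡10 (mod 23); (11|23)=-1, (10|23)=-1; sign (−1)^0·-1^0·-1^1 = -1.
Ram(152306, -14663) = {23, 31}; no ℚ_23-point on the conic.

[23, 31]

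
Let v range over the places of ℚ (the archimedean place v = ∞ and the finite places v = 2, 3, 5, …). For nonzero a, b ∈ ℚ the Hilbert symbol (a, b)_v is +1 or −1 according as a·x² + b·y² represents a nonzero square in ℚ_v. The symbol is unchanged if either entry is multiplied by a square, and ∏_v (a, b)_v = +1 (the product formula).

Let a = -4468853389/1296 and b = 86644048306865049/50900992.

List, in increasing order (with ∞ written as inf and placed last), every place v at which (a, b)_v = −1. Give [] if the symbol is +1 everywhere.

(a, b) ≡ (-2023021, 1422183763) mod (ℚ^×)²; places V = {2, 3, 7, 11, 13, 17, 19, 37, 43, 47, ∞}.
(a,b)_47: α=3, u≡16; β=3, v≡36 (mod 47); (16|47)=+1, (36|47)=+1; sign (−1)^1·+1^3·+1^3 = -1.
(a,b)_11: α=1, u≡9; β=5, v≡5 (mod 11); (9|11)=+1, (5|11)=+1; sign (−1)^1·+1^5·+1^1 = -1.
(a,b)_37: α=0, u≡25; β=1, v≡6 (mod 37); (25|37)=+1, (6|37)=-1; sign (−1)^0·+1^1·-1^0 = +1.
(a,b)_19: α=0, u≡5; β=1, v≡1 (mod 19); (5|19)=+1, (1|19)=+1; sign (−1)^0·+1^1·+1^0 = +1.
(a,b)_43: α=1, u≡1; β=-1, v≡32 (mod 43); (1|43)=+1, (32|43)=-1; sign (−1)^1·+1^-1·-1^1 = +1.
(a,b)_∞: sgn(-2023021)=−, sgn(1422183763)=+, so +1.
(a,b)_7: α=1, u≡3; β=1, v≡5 (mod 7); (3|7)=-1, (5|7)=-1; sign (−1)^1·-1^1·-1^1 = -1.
(a,b)_3: α=-4, u≡2; β=4, v≡1 (mod 3); (2|3)=-1, (1|3)=+1; sign (−1)^0·-1^4·+1^-4 = +1.
(a,b)_13: α=1, u≡8; β=1, v≡6 (mod 13); (8|13)=-1, (6|13)=-1; sign (−1)^0·-1^1·-1^1 = +1.
(a,b)_17: α=0, u≡1; β=-2, v≡11 (mod 17); (1|17)=+1, (11|17)=-1; sign (−1)^0·+1^-2·-1^0 = +1.
(a,b)_2: α=-4, β=-12; u≡3, v≡3 (mod 8); ε(u)ε(v)=1·1, αω(v)=-4·1, βω(u)=-12·1; sum ≡ 1  ⇒  -1.
(-2023021, 1422183763 / ℚ) ramifies at {2, 7, 11, 47}: a division algebra.

[2, 7, 11, 47]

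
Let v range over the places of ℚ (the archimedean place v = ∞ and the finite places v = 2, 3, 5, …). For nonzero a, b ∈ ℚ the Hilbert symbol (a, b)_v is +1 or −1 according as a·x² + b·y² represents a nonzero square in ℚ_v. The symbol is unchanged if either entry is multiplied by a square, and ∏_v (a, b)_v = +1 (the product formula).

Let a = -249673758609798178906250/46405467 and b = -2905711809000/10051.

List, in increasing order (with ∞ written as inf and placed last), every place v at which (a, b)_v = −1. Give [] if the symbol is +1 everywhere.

[3, 19, 31, inf]

(a, b) ≡ (-16926, -1360590) mod (ℚ^×)²; places V = {2, 3, 5, 7, 11, 13, 19, 23, 31, ∞}.
(a,b)_7: α=9, u≡4; β=5, v≡6 (mod 7); (4|7)=+1, (6|7)=-1; sign (−1)^1·+1^5·-1^9 = +1.
(a,b)_13: α=3, u≡2; β=2, v≡4 (mod 13); (2|13)=-1, (4|13)=+1; sign (−1)^0·-1^2·+1^3 = +1.
(a,b)_31: α=3, u≡24; β=1, v≡26 (mod 31); (24|31)=-1, (26|31)=-1; sign (−1)^1·-1^1·-1^3 = -1.
(a,b)_3: α=-5, u≡1; β=1, v≡1 (mod 3); (1|3)=+1, (1|3)=+1; sign (−1)^1·+1^1·+1^-5 = -1.
(a,b)_2: α=1, β=3; u≡1, v≡1 (mod 8); ε(u)ε(v)=0·0, αω(v)=1·0, βω(u)=3·0; sum ≡ 0  ⇒  +1.
(a,b)_5: α=8, u≡1; β=3, v≡3 (mod 5); (1|5)=+1, (3|5)=-1; sign (−1)^0·+1^3·-1^8 = +1.
(a,b)_∞: sgn(-16926)=−, sgn(-1360590)=−, so -1.
(a,b)_19: α=-2, u≡18; β=-1, v≡17 (mod 19); (18|19)=-1, (17|19)=+1; sign (−1)^0·-1^-1·+1^-2 = -1.
(a,b)_23: α=-2, u≡8; β=-2, v≡20 (mod 23); (8|23)=+1, (20|23)=-1; sign (−1)^0·+1^-2·-1^-2 = +1.
(a,b)_11: α=2, u≡9; β=1, v≡3 (mod 11); (9|11)=+1, (3|11)=+1; sign (−1)^0·+1^1·+1^2 = +1.
(-16926, -1360590 / ℚ) ramifies at {3, 19, 31, ∞}: a division algebra.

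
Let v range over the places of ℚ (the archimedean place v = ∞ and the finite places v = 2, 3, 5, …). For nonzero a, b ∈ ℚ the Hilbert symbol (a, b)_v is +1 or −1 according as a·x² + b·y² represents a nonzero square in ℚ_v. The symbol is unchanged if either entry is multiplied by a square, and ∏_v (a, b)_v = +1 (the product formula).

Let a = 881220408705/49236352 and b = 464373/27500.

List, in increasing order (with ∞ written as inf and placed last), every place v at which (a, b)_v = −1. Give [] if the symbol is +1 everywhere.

[2, 3, 5, 7]

(a, b) ≡ (2310, 143) mod (ℚ^×)²; places V = {2, 3, 5, 7, 11, 13, 17, 29, ∞}.
(a,b)_5: α=1, u≡3; β=-4, v≡2 (mod 5); (3|5)=-1, (2|5)=-1; sign (−1)^0·-1^-4·-1^1 = -1.
(a,b)_17: α=-2, u≡15; β=0, v≡14 (mod 17); (15|17)=+1, (14|17)=-1; sign (−1)^0·+1^0·-1^-2 = +1.
(a,b)_2: α=-7, β=-2; u≡3, v≡7 (mod 8); ε(u)ε(v)=1·1, αω(v)=-7·0, βω(u)=-2·1; sum ≡ 1  ⇒  -1.
(a,b)_∞: sgn(2310)=+, sgn(143)=+, so +1.
(a,b)_7: α=1, u≡1; β=2, v≡5 (mod 7); (1|7)=+1, (5|7)=-1; sign (−1)^0·+1^2·-1^1 = -1.
(a,b)_11: α=-3, u≡1; β=-1, v≡10 (mod 11); (1|11)=+1, (10|11)=-1; sign (−1)^1·+1^-1·-1^-3 = +1.
(a,b)_3: α=11, u≡2; β=6, v≡2 (mod 3); (2|3)=-1, (2|3)=-1; sign (−1)^0·-1^6·-1^11 = -1.
(a,b)_29: α=2, u≡2; β=0, v≡14 (mod 29); (2|29)=-1, (14|29)=-1; sign (−1)^0·-1^0·-1^2 = +1.
(a,b)_13: α=2, u≡3; β=1, v≡2 (mod 13); (3|13)=+1, (2|13)=-1; sign (−1)^0·+1^1·-1^2 = +1.
|Ram(2310, 143)| = 4, even; anisotropic at {2, 3, 5, 7}.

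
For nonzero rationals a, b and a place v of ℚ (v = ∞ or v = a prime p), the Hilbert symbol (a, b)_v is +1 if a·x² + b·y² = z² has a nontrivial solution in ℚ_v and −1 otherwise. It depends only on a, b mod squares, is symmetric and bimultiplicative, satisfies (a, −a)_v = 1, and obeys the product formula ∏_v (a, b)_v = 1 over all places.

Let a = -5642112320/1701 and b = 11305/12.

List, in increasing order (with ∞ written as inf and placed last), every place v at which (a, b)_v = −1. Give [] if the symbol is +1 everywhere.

[2, 3, 5, 17]

(a, b) ≡ (-105, 33915) mod (ℚ^×)²; places V = {2, 3, 5, 7, 13, 17, 19, ∞}.
(a,b)_2: α=6, β=-2; u≡7, v≡3 (mod 8); ε(u)ε(v)=1·1, αω(v)=6·1, βω(u)=-2·0; sum ≡ 1  ⇒  -1.
(a,b)_19: α=2, u≡9; β=1, v≡10 (mod 19); (9|19)=+1, (10|19)=-1; sign (−1)^0·+1^1·-1^2 = +1.
(a,b)_13: α=2, u≡3; β=0, v≡5 (mod 13); (3|13)=+1, (5|13)=-1; sign (−1)^0·+1^0·-1^2 = +1.
(a,b)_5: α=1, u≡1; β=1, v≡3 (mod 5); (1|5)=+1, (3|5)=-1; sign (−1)^0·+1^1·-1^1 = -1.
(a,b)_3: α=-5, u≡1; β=-1, v≡1 (mod 3); (1|3)=+1, (1|3)=+1; sign (−1)^1·+1^-1·+1^-5 = -1.
(a,b)_7: α=-1, u≡6; β=1, v≡1 (mod 7); (6|7)=-1, (1|7)=+1; sign (−1)^1·-1^1·+1^-1 = +1.
(a,b)_17: α=2, u≡5; β=1, v≡3 (mod 17); (5|17)=-1, (3|17)=-1; sign (−1)^0·-1^1·-1^2 = -1.
(a,b)_∞: sgn(-105)=−, sgn(33915)=+, so +1.
|Ram(-105, 33915)| = 4, even; anisotropic at {2, 3, 5, 17}.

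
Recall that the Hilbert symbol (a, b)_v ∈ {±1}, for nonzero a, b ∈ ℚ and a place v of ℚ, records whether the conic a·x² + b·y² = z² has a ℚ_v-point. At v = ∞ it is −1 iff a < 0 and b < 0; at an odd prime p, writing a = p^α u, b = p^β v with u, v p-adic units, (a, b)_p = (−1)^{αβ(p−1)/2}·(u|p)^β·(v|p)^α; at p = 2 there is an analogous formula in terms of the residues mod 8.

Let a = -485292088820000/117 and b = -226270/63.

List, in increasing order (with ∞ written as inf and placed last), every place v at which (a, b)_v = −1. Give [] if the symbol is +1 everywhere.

[11, inf]

(a, b) ≡ (-26, -13090) mod (ℚ^×)²; places V = {2, 3, 5, 7, 11, 13, 17, ∞}.
(a,b)_3: α=-2, u≡1; β=-2, v≡2 (mod 3); (1|3)=+1, (2|3)=-1; sign (−1)^0·+1^-2·-1^-2 = +1.
(a,b)_∞: sgn(-26)=−, sgn(-13090)=−, so -1.
(a,b)_2: α=5, β=1; u≡3, v≡7 (mod 8); ε(u)ε(v)=1·1, αω(v)=5·0, βω(u)=1·1; sum ≡ 0  ⇒  +1.
(a,b)_7: α=4, u≡4; β=-1, v≡6 (mod 7); (4|7)=+1, (6|7)=-1; sign (−1)^0·+1^-1·-1^4 = +1.
(a,b)_5: α=4, u≡4; β=1, v≡2 (mod 5); (4|5)=+1, (2|5)=-1; sign (−1)^0·+1^1·-1^4 = +1.
(a,b)_17: α=4, u≡15; β=1, v≡10 (mod 17); (15|17)=+1, (10|17)=-1; sign (−1)^0·+1^1·-1^4 = +1.
(a,b)_11: α=2, u≡8; β=3, v≡9 (mod 11); (8|11)=-1, (9|11)=+1; sign (−1)^0·-1^3·+1^2 = -1.
(a,b)_13: α=-1, u≡5; β=0, v≡9 (mod 13); (5|13)=-1, (9|13)=+1; sign (−1)^0·-1^0·+1^-1 = +1.
(-26, -13090 / ℚ) ramifies at {11, ∞}: a division algebra.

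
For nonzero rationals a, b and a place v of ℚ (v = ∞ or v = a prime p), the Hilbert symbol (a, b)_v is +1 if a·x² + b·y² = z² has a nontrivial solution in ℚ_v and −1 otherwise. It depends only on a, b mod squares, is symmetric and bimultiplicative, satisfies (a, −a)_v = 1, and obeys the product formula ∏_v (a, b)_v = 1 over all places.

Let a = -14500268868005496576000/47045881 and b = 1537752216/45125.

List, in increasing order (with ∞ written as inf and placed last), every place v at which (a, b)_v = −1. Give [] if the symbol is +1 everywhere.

(a, b) ≡ (-2310, 30030) mod (ℚ^×)²; places V = {2, 3, 5, 7, 11, 13, 19, 23, ∞}.
(a,b)_7: α=1, u≡6; β=1, v≡3 (mod 7); (6|7)=-1, (3|7)=-1; sign (−1)^1·-1^1·-1^1 = -1.
(a,b)_11: α=3, u≡6; β=3, v≡2 (mod 11); (6|11)=-1, (2|11)=-1; sign (−1)^1·-1^3·-1^3 = -1.
(a,b)_2: α=11, β=3; u≡5, v≡7 (mod 8); ε(u)ε(v)=0·1, αω(v)=11·0, βω(u)=3·1; sum ≡ 1  ⇒  -1.
(a,b)_23: α=6, u≡18; β=2, v≡20 (mod 23); (18|23)=+1, (20|23)=-1; sign (−1)^0·+1^2·-1^6 = +1.
(a,b)_19: α=-6, u≡10; β=-2, v≡2 (mod 19); (10|19)=-1, (2|19)=-1; sign (−1)^0·-1^-2·-1^-6 = +1.
(a,b)_13: α=2, u≡12; β=1, v≡10 (mod 13); (12|13)=+1, (10|13)=+1; sign (−1)^0·+1^1·+1^2 = +1.
(a,b)_5: α=3, u≡2; β=-3, v≡1 (mod 5); (2|5)=-1, (1|5)=+1; sign (−1)^0·-1^-3·+1^3 = -1.
(a,b)_∞: sgn(-2310)=−, sgn(30030)=+, so +1.
(a,b)_3: α=5, u≡1; β=1, v≡2 (mod 3); (1|3)=+1, (2|3)=-1; sign (−1)^1·+1^1·-1^5 = +1.
|Ram(-2310, 30030)| = 4, even; anisotropic at {2, 5, 7, 11}.

[2, 5, 7, 11]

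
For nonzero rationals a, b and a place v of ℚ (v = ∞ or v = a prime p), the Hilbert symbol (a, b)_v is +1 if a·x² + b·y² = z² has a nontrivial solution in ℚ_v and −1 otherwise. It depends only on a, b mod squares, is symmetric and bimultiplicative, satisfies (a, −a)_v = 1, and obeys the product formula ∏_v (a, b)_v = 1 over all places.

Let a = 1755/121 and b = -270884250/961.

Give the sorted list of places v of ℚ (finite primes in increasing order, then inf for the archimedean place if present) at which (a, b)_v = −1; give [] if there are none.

[3, 7]

(a, b) ≡ (195, -2730) mod (ℚ^×)²; places V = {2, 3, 5, 7, 11, 13, 31, ∞}.
(a,b)_31: α=0, u≡4; β=-2, v≡12 (mod 31); (4|31)=+1, (12|31)=-1; sign (−1)^0·+1^-2·-1^0 = +1.
(a,b)_11: α=-2, u≡6; β=0, v≡3 (mod 11); (6|11)=-1, (3|11)=+1; sign (−1)^0·-1^0·+1^-2 = +1.
(a,b)_13: α=1, u≡11; β=1, v≡5 (mod 13); (11|13)=-1, (5|13)=-1; sign (−1)^0·-1^1·-1^1 = +1.
(a,b)_3: α=3, u≡2; β=5, v≡2 (mod 3); (2|3)=-1, (2|3)=-1; sign (−1)^1·-1^5·-1^3 = -1.
(a,b)_2: α=0, β=1; u≡3, v≡3 (mod 8); ε(u)ε(v)=1·1, αω(v)=0·1, βω(u)=1·1; sum ≡ 0  ⇒  +1.
(a,b)_∞: sgn(195)=+, sgn(-2730)=−, so +1.
(a,b)_5: α=1, u≡1; β=3, v≡1 (mod 5); (1|5)=+1, (1|5)=+1; sign (−1)^0·+1^3·+1^1 = +1.
(a,b)_7: α=0, u≡6; β=3, v≡2 (mod 7); (6|7)=-1, (2|7)=+1; sign (−1)^0·-1^3·+1^0 = -1.
Ram(195, -2730) = {3, 7}; no ℚ_3-point on the conic.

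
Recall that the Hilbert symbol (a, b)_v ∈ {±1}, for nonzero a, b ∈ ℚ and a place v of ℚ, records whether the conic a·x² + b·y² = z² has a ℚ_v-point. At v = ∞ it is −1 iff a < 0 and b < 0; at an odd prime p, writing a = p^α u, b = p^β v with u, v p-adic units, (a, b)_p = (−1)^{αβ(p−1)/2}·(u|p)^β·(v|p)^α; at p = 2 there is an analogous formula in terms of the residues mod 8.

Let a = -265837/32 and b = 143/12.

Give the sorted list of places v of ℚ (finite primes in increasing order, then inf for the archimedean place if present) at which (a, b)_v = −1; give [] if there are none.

[2, 11]

Mod squares: a ≡ -26, b ≡ 429. Check v ∈ {∞, 2, 3, 11, 13}.
v=11: a=11^2·(≡8), b=11^1·(≡2) mod 11; (8|11)=-1, (2|11)=-1; (−1)^{2·1·5}·(-1)^1·(-1)^2 = -1.
v=2: v_2(a)=-5, v_2(b)=-2; units ≡ 3, 5 (mod 8); ε·ε+αω+βω = 1·0+-5·1+-2·1 ≡ 1  ⇒  (a,b)_2 = -1.
v=13: a=13^3·(≡8), b=13^1·(≡2) mod 13; (8|13)=-1, (2|13)=-1; (−1)^{3·1·6}·(-1)^1·(-1)^3 = +1.
v=3: a=3^0·(≡1), b=3^-1·(≡2) mod 3; (1|3)=+1, (2|3)=-1; (−1)^{0·-1·1}·(+1)^-1·(-1)^0 = +1.
v=∞: -26 < 0 and 429 > 0  ⇒  (a,b)_∞ = +1.
Ram(-26, 429) = {2, 11}; no ℚ_2-point on the conic.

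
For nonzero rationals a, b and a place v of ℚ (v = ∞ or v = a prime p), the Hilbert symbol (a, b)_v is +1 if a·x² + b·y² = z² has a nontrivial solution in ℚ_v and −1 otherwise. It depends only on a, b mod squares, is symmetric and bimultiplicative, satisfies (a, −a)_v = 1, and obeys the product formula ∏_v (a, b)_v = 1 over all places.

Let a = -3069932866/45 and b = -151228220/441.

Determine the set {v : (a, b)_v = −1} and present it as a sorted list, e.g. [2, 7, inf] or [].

Mod squares: a ≡ -126856730, b ≡ -312455. Check v ∈ {∞, 2, 3, 5, 7, 11, 13, 19, 23, 29}.
v=19: a=19^1·(≡5), b=19^1·(≡6) mod 19; (5|19)=+1, (6|19)=+1; (−1)^{1·1·9}·(+1)^1·(+1)^1 = -1.
v=29: a=29^1·(≡3), b=29^0·(≡28) mod 29; (3|29)=-1, (28|29)=+1; (−1)^{1·0·14}·(-1)^0·(+1)^1 = +1.
v=2: v_2(a)=1, v_2(b)=2; units ≡ 3, 1 (mod 8); ε·ε+αω+βω = 1·0+1·0+2·1 ≡ 0  ⇒  (a,b)_2 = +1.
v=7: a=7^1·(≡2), b=7^-2·(≡2) mod 7; (2|7)=+1, (2|7)=+1; (−1)^{1·-2·3}·(+1)^-2·(+1)^1 = +1.
v=11: a=11^3·(≡5), b=11^3·(≡10) mod 11; (5|11)=+1, (10|11)=-1; (−1)^{3·3·5}·(+1)^3·(-1)^3 = +1.
v=5: a=5^-1·(≡1), b=5^1·(≡1) mod 5; (1|5)=+1, (1|5)=+1; (−1)^{-1·1·2}·(+1)^1·(+1)^-1 = +1.
v=13: a=13^1·(≡6), b=13^1·(≡7) mod 13; (6|13)=-1, (7|13)=-1; (−1)^{1·1·6}·(-1)^1·(-1)^1 = +1.
v=3: a=3^-2·(≡1), b=3^-2·(≡1) mod 3; (1|3)=+1, (1|3)=+1; (−1)^{-2·-2·1}·(+1)^-2·(+1)^-2 = +1.
v=∞: -126856730 < 0 and -312455 < 0  ⇒  (a,b)_∞ = -1.
v=23: a=23^1·(≡17), b=23^1·(≡2) mod 23; (17|23)=-1, (2|23)=+1; (−1)^{1·1·11}·(-1)^1·(+1)^1 = +1.
(-126856730, -312455 / ℚ) ramifies at {19, ∞}: a division algebra.

[19, inf]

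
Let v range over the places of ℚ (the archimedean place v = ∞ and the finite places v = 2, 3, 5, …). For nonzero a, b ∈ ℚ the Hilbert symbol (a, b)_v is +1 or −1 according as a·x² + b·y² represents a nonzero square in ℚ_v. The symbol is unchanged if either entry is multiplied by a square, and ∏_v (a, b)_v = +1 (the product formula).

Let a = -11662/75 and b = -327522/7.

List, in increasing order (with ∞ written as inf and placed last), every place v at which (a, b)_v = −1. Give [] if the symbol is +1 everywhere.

[2, 3, 19, inf]

(a, b) ≡ (-714, -13566) mod (ℚ^×)²; places V = {2, 3, 5, 7, 13, 17, 19, ∞}.
(a,b)_3: α=-1, u≡2; β=1, v≡2 (mod 3); (2|3)=-1, (2|3)=-1; sign (−1)^1·-1^1·-1^-1 = -1.
(a,b)_19: α=0, u≡15; β=1, v≡2 (mod 19); (15|19)=-1, (2|19)=-1; sign (−1)^0·-1^1·-1^0 = -1.
(a,b)_13: α=0, u≡9; β=2, v≡11 (mod 13); (9|13)=+1, (11|13)=-1; sign (−1)^0·+1^2·-1^0 = +1.
(a,b)_17: α=1, u≡4; β=1, v≡9 (mod 17); (4|17)=+1, (9|17)=+1; sign (−1)^0·+1^1·+1^1 = +1.
(a,b)_5: α=-2, u≡1; β=0, v≡4 (mod 5); (1|5)=+1, (4|5)=+1; sign (−1)^0·+1^0·+1^-2 = +1.
(a,b)_7: α=3, u≡3; β=-1, v≡1 (mod 7); (3|7)=-1, (1|7)=+1; sign (−1)^1·-1^-1·+1^3 = +1.
(a,b)_2: α=1, β=1; u≡3, v≡1 (mod 8); ε(u)ε(v)=1·0, αω(v)=1·0, βω(u)=1·1; sum ≡ 1  ⇒  -1.
(a,b)_∞: sgn(-714)=−, sgn(-13566)=−, so -1.
|Ram(-714, -13566)| = 4, even; anisotropic at {2, 3, 19, ∞}.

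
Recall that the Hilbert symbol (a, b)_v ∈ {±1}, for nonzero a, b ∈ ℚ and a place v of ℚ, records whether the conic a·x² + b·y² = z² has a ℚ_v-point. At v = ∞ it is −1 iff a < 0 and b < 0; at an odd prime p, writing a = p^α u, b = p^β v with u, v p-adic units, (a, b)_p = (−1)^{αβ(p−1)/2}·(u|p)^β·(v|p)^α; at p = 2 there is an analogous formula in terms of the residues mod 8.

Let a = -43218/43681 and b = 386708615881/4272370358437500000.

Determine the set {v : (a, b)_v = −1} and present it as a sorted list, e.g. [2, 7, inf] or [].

Mod squares: a ≡ -2, b ≡ 6. Check v ∈ {∞, 2, 3, 5, 7, 11, 17, 19, 37}.
v=2: v_2(a)=1, v_2(b)=-5; units ≡ 7, 3 (mod 8); ε·ε+αω+βω = 1·1+1·1+-5·0 ≡ 0  ⇒  (a,b)_2 = +1.
v=11: a=11^-2·(≡5), b=11^-2·(≡2) mod 11; (5|11)=+1, (2|11)=-1; (−1)^{-2·-2·5}·(+1)^-2·(-1)^-2 = +1.
v=3: a=3^2·(≡1), b=3^-1·(≡2) mod 3; (1|3)=+1, (2|3)=-1; (−1)^{2·-1·1}·(+1)^-1·(-1)^2 = +1.
v=∞: -2 < 0 and 6 > 0  ⇒  (a,b)_∞ = +1.
v=5: a=5^0·(≡2), b=5^-10·(≡4) mod 5; (2|5)=-1, (4|5)=+1; (−1)^{0·-10·2}·(-1)^-10·(+1)^0 = +1.
v=19: a=19^-2·(≡1), b=19^-4·(≡1) mod 19; (1|19)=+1, (1|19)=+1; (−1)^{-2·-4·9}·(+1)^-4·(+1)^-2 = +1.
v=7: a=7^4·(≡3), b=7^10·(≡6) mod 7; (3|7)=-1, (6|7)=-1; (−1)^{4·10·3}·(-1)^10·(-1)^4 = +1.
v=37: a=37^0·(≡14), b=37^2·(≡20) mod 37; (14|37)=-1, (20|37)=-1; (−1)^{0·2·18}·(-1)^2·(-1)^0 = +1.
v=17: a=17^0·(≡8), b=17^-2·(≡3) mod 17; (8|17)=+1, (3|17)=-1; (−1)^{0·-2·8}·(+1)^-2·(-1)^0 = +1.
Ram(a, b) = ∅: the form -2·x² + 6·y² − z² is isotropic over every ℚ_v, so by Hasse–Minkowski it is isotropic over ℚ.

[]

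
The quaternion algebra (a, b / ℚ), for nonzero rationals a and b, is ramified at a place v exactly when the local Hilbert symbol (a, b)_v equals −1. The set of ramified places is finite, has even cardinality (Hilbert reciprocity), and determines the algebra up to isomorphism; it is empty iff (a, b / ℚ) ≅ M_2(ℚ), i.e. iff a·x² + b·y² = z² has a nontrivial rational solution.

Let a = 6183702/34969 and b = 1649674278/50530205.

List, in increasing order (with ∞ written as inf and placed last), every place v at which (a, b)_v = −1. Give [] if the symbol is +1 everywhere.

[5, 19]

Mod squares: a ≡ 1558, b ≡ 7790. Check v ∈ {∞, 2, 3, 5, 7, 11, 17, 19, 41}.
v=3: a=3^4·(≡1), b=3^2·(≡2) mod 3; (1|3)=+1, (2|3)=-1; (−1)^{4·2·1}·(+1)^2·(-1)^4 = +1.
v=17: a=17^-2·(≡10), b=17^-4·(≡16) mod 17; (10|17)=-1, (16|17)=+1; (−1)^{-2·-4·8}·(-1)^-4·(+1)^-2 = +1.
v=5: a=5^0·(≡3), b=5^-1·(≡3) mod 5; (3|5)=-1, (3|5)=-1; (−1)^{0·-1·2}·(-1)^-1·(-1)^0 = -1.
v=2: v_2(a)=1, v_2(b)=1; units ≡ 3, 7 (mod 8); ε·ε+αω+βω = 1·1+1·0+1·1 ≡ 0  ⇒  (a,b)_2 = +1.
v=11: a=11^-2·(≡10), b=11^-2·(≡10) mod 11; (10|11)=-1, (10|11)=-1; (−1)^{-2·-2·5}·(-1)^-2·(-1)^-2 = +1.
v=∞: 1558 > 0 and 7790 > 0  ⇒  (a,b)_∞ = +1.
v=7: a=7^2·(≡4), b=7^6·(≡3) mod 7; (4|7)=+1, (3|7)=-1; (−1)^{2·6·3}·(+1)^6·(-1)^2 = +1.
v=19: a=19^1·(≡5), b=19^1·(≡6) mod 19; (5|19)=+1, (6|19)=+1; (−1)^{1·1·9}·(+1)^1·(+1)^1 = -1.
v=41: a=41^1·(≡35), b=41^1·(≡34) mod 41; (35|41)=-1, (34|41)=-1; (−1)^{1·1·20}·(-1)^1·(-1)^1 = +1.
(1558, 7790 / ℚ) ramifies at {5, 19}: a division algebra.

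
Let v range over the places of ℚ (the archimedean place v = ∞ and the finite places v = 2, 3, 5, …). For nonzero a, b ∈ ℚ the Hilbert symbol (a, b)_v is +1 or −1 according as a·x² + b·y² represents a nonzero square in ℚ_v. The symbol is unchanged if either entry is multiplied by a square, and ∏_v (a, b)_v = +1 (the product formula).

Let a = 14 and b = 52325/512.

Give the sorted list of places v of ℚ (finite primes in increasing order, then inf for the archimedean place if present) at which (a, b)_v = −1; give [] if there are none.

Mod squares: a ≡ 14, b ≡ 4186. Check v ∈ {∞, 2, 5, 7, 13, 23}.
v=5: a=5^0·(≡4), b=5^2·(≡4) mod 5; (4|5)=+1, (4|5)=+1; (−1)^{0·2·2}·(+1)^2·(+1)^0 = +1.
v=7: a=7^1·(≡2), b=7^1·(≡6) mod 7; (2|7)=+1, (6|7)=-1; (−1)^{1·1·3}·(+1)^1·(-1)^1 = +1.
v=23: a=23^0·(≡14), b=23^1·(≡15) mod 23; (14|23)=-1, (15|23)=-1; (−1)^{0·1·11}·(-1)^1·(-1)^0 = -1.
v=2: v_2(a)=1, v_2(b)=-9; units ≡ 7, 5 (mod 8); ε·ε+αω+βω = 1·0+1·1+-9·0 ≡ 1  ⇒  (a,b)_2 = -1.
v=13: a=13^0·(≡1), b=13^1·(≡12) mod 13; (1|13)=+1, (12|13)=+1; (−1)^{0·1·6}·(+1)^1·(+1)^0 = +1.
v=∞: 14 > 0 and 4186 > 0  ⇒  (a,b)_∞ = +1.
(14, 4186 / ℚ) ramifies at {2, 23}: a division algebra.

[2, 23]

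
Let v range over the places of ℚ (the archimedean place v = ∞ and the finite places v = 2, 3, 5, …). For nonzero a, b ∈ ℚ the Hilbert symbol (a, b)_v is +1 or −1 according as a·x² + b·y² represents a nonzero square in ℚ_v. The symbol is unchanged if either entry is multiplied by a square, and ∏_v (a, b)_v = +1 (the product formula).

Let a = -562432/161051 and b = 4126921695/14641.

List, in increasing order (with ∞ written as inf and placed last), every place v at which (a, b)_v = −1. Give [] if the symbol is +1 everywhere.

[5, 11]

Mod squares: a ≡ -143, b ≡ 95. Check v ∈ {∞, 2, 3, 5, 11, 13, 19}.
v=2: v_2(a)=8, v_2(b)=0; units ≡ 1, 7 (mod 8); ε·ε+αω+βω = 0·1+8·0+0·0 ≡ 0  ⇒  (a,b)_2 = +1.
v=13: a=13^3·(≡8), b=13^6·(≡12) mod 13; (8|13)=-1, (12|13)=+1; (−1)^{3·6·6}·(-1)^6·(+1)^3 = +1.
v=11: a=11^-5·(≡9), b=11^-4·(≡6) mod 11; (9|11)=+1, (6|11)=-1; (−1)^{-5·-4·5}·(+1)^-4·(-1)^-5 = -1.
v=3: a=3^0·(≡1), b=3^2·(≡2) mod 3; (1|3)=+1, (2|3)=-1; (−1)^{0·2·1}·(+1)^2·(-1)^0 = +1.
v=∞: -143 < 0 and 95 > 0  ⇒  (a,b)_∞ = +1.
v=5: a=5^0·(≡3), b=5^1·(≡4) mod 5; (3|5)=-1, (4|5)=+1; (−1)^{0·1·2}·(-1)^1·(+1)^0 = -1.
v=19: a=19^0·(≡9), b=19^1·(≡7) mod 19; (9|19)=+1, (7|19)=+1; (−1)^{0·1·9}·(+1)^1·(+1)^0 = +1.
Ram(-143, 95) = {5, 11}; no ℚ_5-point on the conic.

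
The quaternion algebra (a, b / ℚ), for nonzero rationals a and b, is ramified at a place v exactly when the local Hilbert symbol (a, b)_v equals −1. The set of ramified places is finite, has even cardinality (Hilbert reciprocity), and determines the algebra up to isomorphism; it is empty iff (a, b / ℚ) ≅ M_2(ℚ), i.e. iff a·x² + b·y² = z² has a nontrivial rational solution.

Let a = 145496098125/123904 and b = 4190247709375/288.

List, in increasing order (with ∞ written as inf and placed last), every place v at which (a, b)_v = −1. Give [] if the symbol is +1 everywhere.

Mod squares: a ≡ 133, b ≡ 15470. Check v ∈ {∞, 2, 3, 5, 7, 11, 13, 17, 19}.
v=∞: 133 > 0 and 15470 > 0  ⇒  (a,b)_∞ = +1.
v=2: v_2(a)=-10, v_2(b)=-5; units ≡ 5, 7 (mod 8); ε·ε+αω+βω = 0·1+-10·0+-5·1 ≡ 1  ⇒  (a,b)_2 = -1.
v=13: a=13^0·(≡1), b=13^1·(≡8) mod 13; (1|13)=+1, (8|13)=-1; (−1)^{0·1·6}·(+1)^1·(-1)^0 = +1.
v=19: a=19^1·(≡11), b=19^2·(≡16) mod 19; (11|19)=+1, (16|19)=+1; (−1)^{1·2·9}·(+1)^2·(+1)^1 = +1.
v=11: a=11^-2·(≡4), b=11^0·(≡1) mod 11; (4|11)=+1, (1|11)=+1; (−1)^{-2·0·5}·(+1)^0·(+1)^-2 = +1.
v=7: a=7^5·(≡6), b=7^5·(≡6) mod 7; (6|7)=-1, (6|7)=-1; (−1)^{5·5·3}·(-1)^5·(-1)^5 = -1.
v=17: a=17^0·(≡5), b=17^1·(≡16) mod 17; (5|17)=-1, (16|17)=+1; (−1)^{0·1·8}·(-1)^1·(+1)^0 = -1.
v=3: a=3^6·(≡1), b=3^-2·(≡2) mod 3; (1|3)=+1, (2|3)=-1; (−1)^{6·-2·1}·(+1)^-2·(-1)^6 = +1.
v=5: a=5^4·(≡3), b=5^5·(≡4) mod 5; (3|5)=-1, (4|5)=+1; (−1)^{4·5·2}·(-1)^5·(+1)^4 = -1.
|Ram(133, 15470)| = 4, even; anisotropic at {2, 5, 7, 17}.

[2, 5, 7, 17]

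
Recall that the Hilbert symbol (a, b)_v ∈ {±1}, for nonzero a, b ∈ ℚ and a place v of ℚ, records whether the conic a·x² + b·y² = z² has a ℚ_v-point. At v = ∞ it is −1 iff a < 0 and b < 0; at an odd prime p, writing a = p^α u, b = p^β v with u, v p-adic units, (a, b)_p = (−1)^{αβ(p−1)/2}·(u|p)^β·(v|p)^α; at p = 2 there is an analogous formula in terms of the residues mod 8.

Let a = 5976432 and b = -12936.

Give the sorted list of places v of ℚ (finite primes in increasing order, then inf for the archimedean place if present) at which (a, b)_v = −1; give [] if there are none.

[2, 11]

(a, b) ≡ (7, -66) mod (ℚ^×)²; places V = {2, 3, 7, 11, ∞}.
(a,b)_2: α=4, β=3; u≡7, v≡7 (mod 8); ε(u)ε(v)=1·1, αω(v)=4·0, βω(u)=3·0; sum ≡ 1  ⇒  -1.
(a,b)_7: α=3, u≡1; β=2, v≡2 (mod 7); (1|7)=+1, (2|7)=+1; sign (−1)^0·+1^2·+1^3 = +1.
(a,b)_11: α=2, u≡2; β=1, v≡1 (mod 11); (2|11)=-1, (1|11)=+1; sign (−1)^0·-1^1·+1^2 = -1.
(a,b)_∞: sgn(7)=+, sgn(-66)=−, so +1.
(a,b)_3: α=2, u≡1; β=1, v≡2 (mod 3); (1|3)=+1, (2|3)=-1; sign (−1)^0·+1^1·-1^2 = +1.
|Ram(7, -66)| = 2, even; anisotropic at {2, 11}.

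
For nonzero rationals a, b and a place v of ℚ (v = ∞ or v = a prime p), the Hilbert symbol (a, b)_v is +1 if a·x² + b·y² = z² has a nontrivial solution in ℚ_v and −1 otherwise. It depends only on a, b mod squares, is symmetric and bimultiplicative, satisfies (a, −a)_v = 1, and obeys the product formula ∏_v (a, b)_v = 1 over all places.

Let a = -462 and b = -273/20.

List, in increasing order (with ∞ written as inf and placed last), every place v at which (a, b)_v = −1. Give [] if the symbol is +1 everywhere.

[2, 5, 7, 11, 13, inf]

(a, b) ≡ (-462, -1365) mod (ℚ^×)²; places V = {2, 3, 5, 7, 11, 13, ∞}.
(a,b)_13: α=0, u≡6; β=1, v≡10 (mod 13); (6|13)=-1, (10|13)=+1; sign (−1)^0·-1^1·+1^0 = -1.
(a,b)_5: α=0, u≡3; β=-1, v≡3 (mod 5); (3|5)=-1, (3|5)=-1; sign (−1)^0·-1^-1·-1^0 = -1.
(a,b)_11: α=1, u≡2; β=0, v≡10 (mod 11); (2|11)=-1, (10|11)=-1; sign (−1)^0·-1^0·-1^1 = -1.
(a,b)_3: α=1, u≡2; β=1, v≡1 (mod 3); (2|3)=-1, (1|3)=+1; sign (−1)^1·-1^1·+1^1 = +1.
(a,b)_7: α=1, u≡4; β=1, v≡4 (mod 7); (4|7)=+1, (4|7)=+1; sign (−1)^1·+1^1·+1^1 = -1.
(a,b)_∞: sgn(-462)=−, sgn(-1365)=−, so -1.
(a,b)_2: α=1, β=-2; u≡1, v≡3 (mod 8); ε(u)ε(v)=0·1, αω(v)=1·1, βω(u)=-2·0; sum ≡ 1  ⇒  -1.
Ram(-462, -1365) = {2, 5, 7, 11, 13, ∞}; no ℚ_2-point on the conic.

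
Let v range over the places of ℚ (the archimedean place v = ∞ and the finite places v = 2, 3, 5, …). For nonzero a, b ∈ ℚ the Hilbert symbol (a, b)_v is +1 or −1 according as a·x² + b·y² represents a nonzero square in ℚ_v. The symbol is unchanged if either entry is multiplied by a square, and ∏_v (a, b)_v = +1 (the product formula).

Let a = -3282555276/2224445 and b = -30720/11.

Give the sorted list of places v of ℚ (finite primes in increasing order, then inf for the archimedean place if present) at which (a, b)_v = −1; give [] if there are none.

(a, b) ≡ (-455, -330) mod (ℚ^×)²; places V = {2, 3, 5, 7, 11, 13, 23, 29, ∞}.
(a,b)_2: α=2, β=11; u≡1, v≡3 (mod 8); ε(u)ε(v)=0·1, αω(v)=2·1, βω(u)=11·0; sum ≡ 0  ⇒  +1.
(a,b)_13: α=3, u≡4; β=0, v≡7 (mod 13); (4|13)=+1, (7|13)=-1; sign (−1)^0·+1^0·-1^3 = -1.
(a,b)_23: α=-2, u≡15; β=0, v≡7 (mod 23); (15|23)=-1, (7|23)=-1; sign (−1)^0·-1^0·-1^-2 = +1.
(a,b)_3: α=2, u≡1; β=1, v≡1 (mod 3); (1|3)=+1, (1|3)=+1; sign (−1)^0·+1^1·+1^2 = +1.
(a,b)_29: α=-2, u≡23; β=0, v≡15 (mod 29); (23|29)=+1, (15|29)=-1; sign (−1)^0·+1^0·-1^-2 = +1.
(a,b)_∞: sgn(-455)=−, sgn(-330)=−, so -1.
(a,b)_7: α=3, u≡5; β=0, v≡6 (mod 7); (5|7)=-1, (6|7)=-1; sign (−1)^0·-1^0·-1^3 = -1.
(a,b)_11: α=2, u≡6; β=-1, v≡3 (mod 11); (6|11)=-1, (3|11)=+1; sign (−1)^0·-1^-1·+1^2 = -1.
(a,b)_5: α=-1, u≡1; β=1, v≡1 (mod 5); (1|5)=+1, (1|5)=+1; sign (−1)^0·+1^1·+1^-1 = +1.
(-455, -330 / ℚ) ramifies at {7, 11, 13, ∞}: a division algebra.

[7, 11, 13, inf]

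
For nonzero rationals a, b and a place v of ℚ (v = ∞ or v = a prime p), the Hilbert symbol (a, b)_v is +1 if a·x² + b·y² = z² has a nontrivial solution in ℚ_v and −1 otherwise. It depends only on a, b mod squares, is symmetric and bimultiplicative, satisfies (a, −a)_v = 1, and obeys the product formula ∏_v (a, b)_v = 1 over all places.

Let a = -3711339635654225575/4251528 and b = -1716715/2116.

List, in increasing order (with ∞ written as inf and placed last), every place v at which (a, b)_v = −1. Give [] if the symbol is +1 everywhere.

Mod squares: a ≡ -14, b ≡ -715. Check v ∈ {∞, 2, 3, 5, 7, 11, 13, 19, 23, 31}.
v=19: a=19^4·(≡17), b=19^0·(≡7) mod 19; (17|19)=+1, (7|19)=+1; (−1)^{4·0·9}·(+1)^0·(+1)^4 = +1.
v=23: a=23^0·(≡6), b=23^-2·(≡7) mod 23; (6|23)=+1, (7|23)=-1; (−1)^{0·-2·11}·(+1)^-2·(-1)^0 = +1.
v=11: a=11^2·(≡8), b=11^1·(≡9) mod 11; (8|11)=-1, (9|11)=+1; (−1)^{2·1·5}·(-1)^1·(+1)^2 = -1.
v=5: a=5^2·(≡4), b=5^1·(≡2) mod 5; (4|5)=+1, (2|5)=-1; (−1)^{2·1·2}·(+1)^1·(-1)^2 = +1.
v=7: a=7^3·(≡3), b=7^4·(≡3) mod 7; (3|7)=-1, (3|7)=-1; (−1)^{3·4·3}·(-1)^4·(-1)^3 = -1.
v=3: a=3^-12·(≡1), b=3^0·(≡2) mod 3; (1|3)=+1, (2|3)=-1; (−1)^{-12·0·1}·(+1)^0·(-1)^-12 = +1.
v=13: a=13^4·(≡10), b=13^1·(≡9) mod 13; (10|13)=+1, (9|13)=+1; (−1)^{4·1·6}·(+1)^1·(+1)^4 = +1.
v=∞: -14 < 0 and -715 < 0  ⇒  (a,b)_∞ = -1.
v=31: a=31^2·(≡13), b=31^0·(≡12) mod 31; (13|31)=-1, (12|31)=-1; (−1)^{2·0·15}·(-1)^0·(-1)^2 = +1.
v=2: v_2(a)=-3, v_2(b)=-2; units ≡ 1, 5 (mod 8); ε·ε+αω+βω = 0·0+-3·1+-2·0 ≡ 1  ⇒  (a,b)_2 = -1.
|Ram(-14, -715)| = 4, even; anisotropic at {2, 7, 11, ∞}.

[2, 7, 11, inf]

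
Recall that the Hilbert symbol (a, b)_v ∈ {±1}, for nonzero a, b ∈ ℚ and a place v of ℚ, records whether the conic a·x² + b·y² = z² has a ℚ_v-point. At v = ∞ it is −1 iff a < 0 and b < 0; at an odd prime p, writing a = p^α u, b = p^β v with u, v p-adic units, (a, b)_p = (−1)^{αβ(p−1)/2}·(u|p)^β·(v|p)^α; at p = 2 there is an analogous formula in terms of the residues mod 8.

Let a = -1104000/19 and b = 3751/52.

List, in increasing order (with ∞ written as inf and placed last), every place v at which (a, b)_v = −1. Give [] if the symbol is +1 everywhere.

(a, b) ≡ (-13110, 403) mod (ℚ^×)²; places V = {2, 3, 5, 11, 13, 19, 23, 31, ∞}.
(a,b)_∞: sgn(-13110)=−, sgn(403)=+, so +1.
(a,b)_19: α=-1, u≡14; β=0, v≡6 (mod 19); (14|19)=-1, (6|19)=+1; sign (−1)^0·-1^0·+1^-1 = +1.
(a,b)_31: α=0, u≡23; β=1, v≡22 (mod 31); (23|31)=-1, (22|31)=-1; sign (−1)^0·-1^1·-1^0 = -1.
(a,b)_13: α=0, u≡2; β=-1, v≡5 (mod 13); (2|13)=-1, (5|13)=-1; sign (−1)^0·-1^-1·-1^0 = -1.
(a,b)_3: α=1, u≡1; β=0, v≡1 (mod 3); (1|3)=+1, (1|3)=+1; sign (−1)^0·+1^0·+1^1 = +1.
(a,b)_2: α=7, β=-2; u≡5, v≡3 (mod 8); ε(u)ε(v)=0·1, αω(v)=7·1, βω(u)=-2·1; sum ≡ 1  ⇒  -1.
(a,b)_5: α=3, u≡2; β=0, v≡3 (mod 5); (2|5)=-1, (3|5)=-1; sign (−1)^0·-1^0·-1^3 = -1.
(a,b)_11: α=0, u≡6; β=2, v≡8 (mod 11); (6|11)=-1, (8|11)=-1; sign (−1)^0·-1^2·-1^0 = +1.
(a,b)_23: α=1, u≡17; β=0, v≡8 (mod 23); (17|23)=-1, (8|23)=+1; sign (−1)^0·-1^0·+1^1 = +1.
Ram(-13110, 403) = {2, 5, 13, 31}; no ℚ_2-point on the conic.

[2, 5, 13, 31]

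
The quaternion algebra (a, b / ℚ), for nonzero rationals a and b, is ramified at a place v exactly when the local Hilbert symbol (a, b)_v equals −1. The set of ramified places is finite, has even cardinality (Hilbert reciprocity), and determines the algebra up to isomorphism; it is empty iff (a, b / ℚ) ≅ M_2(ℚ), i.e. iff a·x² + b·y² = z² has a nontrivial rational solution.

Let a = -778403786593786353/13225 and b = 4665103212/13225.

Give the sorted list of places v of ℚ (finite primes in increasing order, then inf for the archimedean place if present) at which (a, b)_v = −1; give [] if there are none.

[2, 17, 19, 29]

Mod squares: a ≡ -377, b ≡ 196707. Check v ∈ {∞, 2, 3, 5, 7, 11, 13, 17, 19, 23, 29}.
v=17: a=17^2·(≡5), b=17^1·(≡6) mod 17; (5|17)=-1, (6|17)=-1; (−1)^{2·1·8}·(-1)^1·(-1)^2 = -1.
v=19: a=19^2·(≡13), b=19^1·(≡11) mod 19; (13|19)=-1, (11|19)=+1; (−1)^{2·1·9}·(-1)^1·(+1)^2 = -1.
v=∞: -377 < 0 and 196707 > 0  ⇒  (a,b)_∞ = +1.
v=3: a=3^4·(≡1), b=3^1·(≡1) mod 3; (1|3)=+1, (1|3)=+1; (−1)^{4·1·1}·(+1)^1·(+1)^4 = +1.
v=29: a=29^3·(≡28), b=29^1·(≡18) mod 29; (28|29)=+1, (18|29)=-1; (−1)^{3·1·14}·(+1)^1·(-1)^3 = -1.
v=13: a=13^1·(≡9), b=13^0·(≡4) mod 13; (9|13)=+1, (4|13)=+1; (−1)^{1·0·6}·(+1)^0·(+1)^1 = +1.
v=7: a=7^4·(≡4), b=7^3·(≡5) mod 7; (4|7)=+1, (5|7)=-1; (−1)^{4·3·3}·(+1)^3·(-1)^4 = +1.
v=11: a=11^2·(≡8), b=11^2·(≡4) mod 11; (8|11)=-1, (4|11)=+1; (−1)^{2·2·5}·(-1)^2·(+1)^2 = +1.
v=5: a=5^-2·(≡3), b=5^-2·(≡3) mod 5; (3|5)=-1, (3|5)=-1; (−1)^{-2·-2·2}·(-1)^-2·(-1)^-2 = +1.
v=2: v_2(a)=0, v_2(b)=2; units ≡ 7, 3 (mod 8); ε·ε+αω+βω = 1·1+0·1+2·0 ≡ 1  ⇒  (a,b)_2 = -1.
v=23: a=23^-2·(≡19), b=23^-2·(≡5) mod 23; (19|23)=-1, (5|23)=-1; (−1)^{-2·-2·11}·(-1)^-2·(-1)^-2 = +1.
(-377, 196707 / ℚ) ramifies at {2, 17, 19, 29}: a division algebra.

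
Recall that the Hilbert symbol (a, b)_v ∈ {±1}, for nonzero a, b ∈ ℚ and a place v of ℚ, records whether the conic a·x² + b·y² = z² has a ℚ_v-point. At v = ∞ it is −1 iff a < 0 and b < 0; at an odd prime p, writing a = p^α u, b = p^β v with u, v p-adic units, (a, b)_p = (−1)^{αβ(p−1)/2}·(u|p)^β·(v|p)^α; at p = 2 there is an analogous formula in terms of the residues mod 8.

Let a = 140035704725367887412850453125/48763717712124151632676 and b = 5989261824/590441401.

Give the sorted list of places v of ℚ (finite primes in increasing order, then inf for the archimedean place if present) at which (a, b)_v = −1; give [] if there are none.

(a, b) ≡ (21, 546) mod (ℚ^×)²; places V = {2, 3, 5, 7, 11, 13, 17, 23, 41, 47, ∞}.
(a,b)_23: α=6, u≡11; β=2, v≡10 (mod 23); (11|23)=-1, (10|23)=-1; sign (−1)^0·-1^2·-1^6 = +1.
(a,b)_5: α=6, u≡4; β=0, v≡4 (mod 5); (4|5)=+1, (4|5)=+1; sign (−1)^0·+1^0·+1^6 = +1.
(a,b)_47: α=-8, u≡4; β=-4, v≡22 (mod 47); (4|47)=+1, (22|47)=-1; sign (−1)^0·+1^-4·-1^-8 = +1.
(a,b)_2: α=-2, β=9; u≡5, v≡1 (mod 8); ε(u)ε(v)=0·0, αω(v)=-2·0, βω(u)=9·1; sum ≡ 1  ⇒  -1.
(a,b)_7: α=3, u≡6; β=1, v≡2 (mod 7); (6|7)=-1, (2|7)=+1; sign (−1)^1·-1^1·+1^3 = +1.
(a,b)_∞: sgn(21)=+, sgn(546)=+, so +1.
(a,b)_11: α=-6, u≡8; β=-2, v≡10 (mod 11); (8|11)=-1, (10|11)=-1; sign (−1)^0·-1^-2·-1^-6 = +1.
(a,b)_17: α=-2, u≡15; β=0, v≡9 (mod 17); (15|17)=+1, (9|17)=+1; sign (−1)^0·+1^0·+1^-2 = +1.
(a,b)_3: α=7, u≡1; β=5, v≡2 (mod 3); (1|3)=+1, (2|3)=-1; sign (−1)^1·+1^5·-1^7 = +1.
(a,b)_41: α=4, u≡9; β=0, v≡6 (mod 41); (9|41)=+1, (6|41)=-1; sign (−1)^0·+1^0·-1^4 = +1.
(a,b)_13: α=4, u≡7; β=1, v≡10 (mod 13); (7|13)=-1, (10|13)=+1; sign (−1)^0·-1^1·+1^4 = -1.
(21, 546 / ℚ) ramifies at {2, 13}: a division algebra.

[2, 13]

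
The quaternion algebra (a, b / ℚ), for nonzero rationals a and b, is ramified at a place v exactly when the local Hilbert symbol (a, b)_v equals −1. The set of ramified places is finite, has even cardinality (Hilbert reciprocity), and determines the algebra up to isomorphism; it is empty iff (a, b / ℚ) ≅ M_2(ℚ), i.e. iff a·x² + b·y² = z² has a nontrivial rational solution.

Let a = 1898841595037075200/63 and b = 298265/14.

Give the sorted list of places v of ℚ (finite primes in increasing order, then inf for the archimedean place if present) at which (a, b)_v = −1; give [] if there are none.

[7, 17]

Mod squares: a ≡ 65569, b ≡ 34510. Check v ∈ {∞, 2, 3, 5, 7, 11, 17, 19, 29}.
v=2: v_2(a)=8, v_2(b)=-1; units ≡ 1, 7 (mod 8); ε·ε+αω+βω = 0·1+8·0+-1·0 ≡ 0  ⇒  (a,b)_2 = +1.
v=29: a=29^3·(≡22), b=29^1·(≡20) mod 29; (22|29)=+1, (20|29)=+1; (−1)^{3·1·14}·(+1)^1·(+1)^3 = +1.
v=11: a=11^0·(≡9), b=11^2·(≡4) mod 11; (9|11)=+1, (4|11)=+1; (−1)^{0·2·5}·(+1)^2·(+1)^0 = +1.
v=19: a=19^5·(≡10), b=19^0·(≡7) mod 19; (10|19)=-1, (7|19)=+1; (−1)^{5·0·9}·(-1)^0·(+1)^5 = +1.
v=7: a=7^-1·(≡4), b=7^-1·(≡1) mod 7; (4|7)=+1, (1|7)=+1; (−1)^{-1·-1·3}·(+1)^-1·(+1)^-1 = -1.
v=17: a=17^3·(≡8), b=17^1·(≡11) mod 17; (8|17)=+1, (11|17)=-1; (−1)^{3·1·8}·(+1)^1·(-1)^3 = -1.
v=∞: 65569 > 0 and 34510 > 0  ⇒  (a,b)_∞ = +1.
v=3: a=3^-2·(≡1), b=3^0·(≡1) mod 3; (1|3)=+1, (1|3)=+1; (−1)^{-2·0·1}·(+1)^0·(+1)^-2 = +1.
v=5: a=5^2·(≡1), b=5^1·(≡2) mod 5; (1|5)=+1, (2|5)=-1; (−1)^{2·1·2}·(+1)^1·(-1)^2 = +1.
Ram(65569, 34510) = {7, 17}; no ℚ_7-point on the conic.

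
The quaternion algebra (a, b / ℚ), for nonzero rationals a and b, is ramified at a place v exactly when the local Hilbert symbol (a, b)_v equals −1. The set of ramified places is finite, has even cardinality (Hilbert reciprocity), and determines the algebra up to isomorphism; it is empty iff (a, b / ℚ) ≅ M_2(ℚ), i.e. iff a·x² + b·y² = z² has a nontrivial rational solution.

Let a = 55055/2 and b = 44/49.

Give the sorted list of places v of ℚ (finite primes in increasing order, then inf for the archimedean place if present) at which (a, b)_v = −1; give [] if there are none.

(a, b) ≡ (910, 11) mod (ℚ^×)²; places V = {2, 5, 7, 11, 13, ∞}.
(a,b)_5: α=1, u≡3; β=0, v≡1 (mod 5); (3|5)=-1, (1|5)=+1; sign (−1)^0·-1^0·+1^1 = +1.
(a,b)_11: α=2, u≡2; β=1, v≡3 (mod 11); (2|11)=-1, (3|11)=+1; sign (−1)^0·-1^1·+1^2 = -1.
(a,b)_13: α=1, u≡5; β=0, v≡7 (mod 13); (5|13)=-1, (7|13)=-1; sign (−1)^0·-1^0·-1^1 = -1.
(a,b)_∞: sgn(910)=+, sgn(11)=+, so +1.
(a,b)_7: α=1, u≡2; β=-2, v≡2 (mod 7); (2|7)=+1, (2|7)=+1; sign (−1)^0·+1^-2·+1^1 = +1.
(a,b)_2: α=-1, β=2; u≡7, v≡3 (mod 8); ε(u)ε(v)=1·1, αω(v)=-1·1, βω(u)=2·0; sum ≡ 0  ⇒  +1.
|Ram(910, 11)| = 2, even; anisotropic at {11, 13}.

[11, 13]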